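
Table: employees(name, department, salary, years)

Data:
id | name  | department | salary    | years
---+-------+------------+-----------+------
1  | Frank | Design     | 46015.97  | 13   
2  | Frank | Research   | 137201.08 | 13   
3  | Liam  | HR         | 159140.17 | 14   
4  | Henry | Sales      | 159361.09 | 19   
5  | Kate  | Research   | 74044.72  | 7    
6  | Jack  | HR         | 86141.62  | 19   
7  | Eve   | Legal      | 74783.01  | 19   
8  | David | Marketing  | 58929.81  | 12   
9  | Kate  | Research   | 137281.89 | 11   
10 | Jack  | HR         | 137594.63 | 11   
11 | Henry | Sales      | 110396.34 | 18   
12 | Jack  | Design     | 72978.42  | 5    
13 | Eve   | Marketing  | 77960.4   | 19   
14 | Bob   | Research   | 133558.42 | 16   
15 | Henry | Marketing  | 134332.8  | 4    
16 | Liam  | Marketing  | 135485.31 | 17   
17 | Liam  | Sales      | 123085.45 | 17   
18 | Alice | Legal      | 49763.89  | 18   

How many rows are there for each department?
SELECT department, COUNT(*) as count
FROM employees
GROUP BY department

Result:
  Design: 2
  HR: 3
  Legal: 2
  Marketing: 4
  Research: 4
  Sales: 3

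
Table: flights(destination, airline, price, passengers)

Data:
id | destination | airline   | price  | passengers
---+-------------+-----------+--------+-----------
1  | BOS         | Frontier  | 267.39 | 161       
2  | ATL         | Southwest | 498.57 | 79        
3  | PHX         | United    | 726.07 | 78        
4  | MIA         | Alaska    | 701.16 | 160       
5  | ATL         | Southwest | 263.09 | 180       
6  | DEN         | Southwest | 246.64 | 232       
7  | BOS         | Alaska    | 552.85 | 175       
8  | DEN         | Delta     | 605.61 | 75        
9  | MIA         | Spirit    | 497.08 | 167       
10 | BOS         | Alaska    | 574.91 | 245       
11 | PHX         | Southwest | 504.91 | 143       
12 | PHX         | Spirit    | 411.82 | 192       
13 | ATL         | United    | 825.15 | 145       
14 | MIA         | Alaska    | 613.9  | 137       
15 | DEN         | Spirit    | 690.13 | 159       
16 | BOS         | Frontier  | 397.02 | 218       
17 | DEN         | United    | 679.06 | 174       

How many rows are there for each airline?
SELECT airline, COUNT(*) as count
FROM flights
GROUP BY airline

Result:
  Alaska: 4
  Delta: 1
  Frontier: 2
  Southwest: 4
  Spirit: 3
  United: 3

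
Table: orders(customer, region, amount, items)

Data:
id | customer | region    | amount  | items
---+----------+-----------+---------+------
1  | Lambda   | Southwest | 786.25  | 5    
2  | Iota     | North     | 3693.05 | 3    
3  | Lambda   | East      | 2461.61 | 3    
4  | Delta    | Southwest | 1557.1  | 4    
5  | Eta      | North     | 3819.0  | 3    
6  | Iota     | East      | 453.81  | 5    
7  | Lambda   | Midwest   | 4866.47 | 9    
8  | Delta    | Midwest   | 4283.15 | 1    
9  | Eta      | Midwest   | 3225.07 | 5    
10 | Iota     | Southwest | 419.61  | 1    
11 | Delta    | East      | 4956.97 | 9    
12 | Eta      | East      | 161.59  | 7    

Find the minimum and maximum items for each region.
SELECT region, MIN(items), MAX(items)
FROM orders
GROUP BY region

Result:
  East: min=3, max=9
  Midwest: min=1, max=9
  North: min=3, max=3
  Southwest: min=1, max=5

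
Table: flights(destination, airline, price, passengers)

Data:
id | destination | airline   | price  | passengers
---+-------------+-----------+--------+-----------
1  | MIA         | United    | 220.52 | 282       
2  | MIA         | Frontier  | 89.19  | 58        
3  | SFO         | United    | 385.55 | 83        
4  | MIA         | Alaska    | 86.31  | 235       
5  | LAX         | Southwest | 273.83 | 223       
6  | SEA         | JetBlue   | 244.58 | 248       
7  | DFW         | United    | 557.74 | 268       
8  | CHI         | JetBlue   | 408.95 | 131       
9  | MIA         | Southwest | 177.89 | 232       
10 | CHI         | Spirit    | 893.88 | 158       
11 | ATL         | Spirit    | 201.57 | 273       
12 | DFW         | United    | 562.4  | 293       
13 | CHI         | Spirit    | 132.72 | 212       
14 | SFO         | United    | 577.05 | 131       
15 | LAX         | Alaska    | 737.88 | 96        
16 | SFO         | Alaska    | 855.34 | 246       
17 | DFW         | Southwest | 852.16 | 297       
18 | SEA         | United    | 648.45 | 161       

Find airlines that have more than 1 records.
SELECT airline, COUNT(*) as cnt
FROM flights
GROUP BY airline
HAVING COUNT(*) > 1

Result:
  Alaska: 3
  JetBlue: 2
  Southwest: 3
  Spirit: 3
  United: 6

Note: HAVING filters groups after aggregation, WHERE filters rows before.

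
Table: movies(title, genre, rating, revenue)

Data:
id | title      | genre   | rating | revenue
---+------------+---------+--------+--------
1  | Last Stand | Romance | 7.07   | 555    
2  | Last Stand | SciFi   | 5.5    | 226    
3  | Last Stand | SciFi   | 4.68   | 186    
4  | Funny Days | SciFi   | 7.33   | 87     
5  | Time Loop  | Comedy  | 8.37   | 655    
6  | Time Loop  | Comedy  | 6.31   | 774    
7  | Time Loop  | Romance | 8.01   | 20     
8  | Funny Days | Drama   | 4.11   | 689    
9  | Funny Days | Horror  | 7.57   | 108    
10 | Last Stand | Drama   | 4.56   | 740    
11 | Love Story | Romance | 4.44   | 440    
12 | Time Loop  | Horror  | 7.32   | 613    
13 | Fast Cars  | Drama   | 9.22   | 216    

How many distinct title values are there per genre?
SELECT genre, COUNT(DISTINCT title)
FROM movies
GROUP BY genre

Result:
  Comedy: 1 distinct
  Drama: 3 distinct
  Horror: 2 distinct
  Romance: 3 distinct
  SciFi: 2 distinct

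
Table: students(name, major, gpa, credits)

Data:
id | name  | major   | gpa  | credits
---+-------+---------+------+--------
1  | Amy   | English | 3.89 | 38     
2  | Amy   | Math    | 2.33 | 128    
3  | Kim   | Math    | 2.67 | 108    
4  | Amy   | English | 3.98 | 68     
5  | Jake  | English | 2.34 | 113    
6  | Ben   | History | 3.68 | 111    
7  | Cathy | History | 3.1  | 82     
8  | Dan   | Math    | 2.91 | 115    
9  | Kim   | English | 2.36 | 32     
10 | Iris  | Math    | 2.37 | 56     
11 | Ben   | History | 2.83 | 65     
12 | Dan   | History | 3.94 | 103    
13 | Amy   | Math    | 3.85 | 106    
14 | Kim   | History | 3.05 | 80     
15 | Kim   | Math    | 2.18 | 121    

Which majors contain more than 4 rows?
SELECT major, COUNT(*) as cnt
FROM students
GROUP BY major
HAVING COUNT(*) > 4

Result:
  History: 5
  Math: 6

Note: HAVING filters groups after aggregation, WHERE filters rows before.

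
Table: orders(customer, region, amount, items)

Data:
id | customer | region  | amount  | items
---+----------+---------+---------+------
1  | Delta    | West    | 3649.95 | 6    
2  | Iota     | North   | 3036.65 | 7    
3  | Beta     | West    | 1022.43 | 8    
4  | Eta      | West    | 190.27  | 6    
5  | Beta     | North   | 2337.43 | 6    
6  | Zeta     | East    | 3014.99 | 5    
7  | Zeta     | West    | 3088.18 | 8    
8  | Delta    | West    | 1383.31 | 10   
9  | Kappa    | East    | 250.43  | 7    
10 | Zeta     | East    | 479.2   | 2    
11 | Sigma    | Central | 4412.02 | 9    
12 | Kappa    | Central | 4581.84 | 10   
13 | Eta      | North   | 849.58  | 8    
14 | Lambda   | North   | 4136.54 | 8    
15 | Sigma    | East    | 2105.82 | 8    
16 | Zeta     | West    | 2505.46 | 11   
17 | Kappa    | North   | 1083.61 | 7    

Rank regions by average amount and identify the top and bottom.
SELECT region, AVG(amount)
FROM orders
GROUP BY region
ORDER BY AVG(amount)

All groups:
  East: 1462.61
  West: 1973.27
  North: 2288.76
  Central: 4496.93

Highest: Central (4496.93)
Lowest: East (1462.61)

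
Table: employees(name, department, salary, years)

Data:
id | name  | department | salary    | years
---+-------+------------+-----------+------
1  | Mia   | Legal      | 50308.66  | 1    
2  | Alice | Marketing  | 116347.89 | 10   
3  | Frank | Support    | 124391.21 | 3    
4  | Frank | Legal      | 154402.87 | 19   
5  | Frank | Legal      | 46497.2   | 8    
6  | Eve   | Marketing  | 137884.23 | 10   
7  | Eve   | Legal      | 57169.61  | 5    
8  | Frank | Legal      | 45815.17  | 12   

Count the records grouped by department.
SELECT department, COUNT(*) as count
FROM employees
GROUP BY department

Result:
  Legal: 5
  Marketing: 2
  Support: 1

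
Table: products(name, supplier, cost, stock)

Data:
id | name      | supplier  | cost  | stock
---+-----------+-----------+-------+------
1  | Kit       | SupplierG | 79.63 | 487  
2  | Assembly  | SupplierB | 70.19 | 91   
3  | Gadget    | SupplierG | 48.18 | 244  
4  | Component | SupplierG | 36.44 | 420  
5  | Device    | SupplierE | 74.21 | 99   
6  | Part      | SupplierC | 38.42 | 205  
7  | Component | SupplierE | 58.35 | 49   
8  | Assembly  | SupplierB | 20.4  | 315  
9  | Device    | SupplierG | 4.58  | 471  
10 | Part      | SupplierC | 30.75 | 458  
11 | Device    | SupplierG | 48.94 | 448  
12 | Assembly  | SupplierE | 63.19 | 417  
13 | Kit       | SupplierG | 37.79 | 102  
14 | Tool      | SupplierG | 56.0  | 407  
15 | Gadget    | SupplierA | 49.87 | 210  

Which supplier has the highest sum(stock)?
SELECT supplier, SUM(stock) as val
FROM products
GROUP BY supplier
ORDER BY val DESC
LIMIT 1

Result: SupplierG with sum(stock) = 2579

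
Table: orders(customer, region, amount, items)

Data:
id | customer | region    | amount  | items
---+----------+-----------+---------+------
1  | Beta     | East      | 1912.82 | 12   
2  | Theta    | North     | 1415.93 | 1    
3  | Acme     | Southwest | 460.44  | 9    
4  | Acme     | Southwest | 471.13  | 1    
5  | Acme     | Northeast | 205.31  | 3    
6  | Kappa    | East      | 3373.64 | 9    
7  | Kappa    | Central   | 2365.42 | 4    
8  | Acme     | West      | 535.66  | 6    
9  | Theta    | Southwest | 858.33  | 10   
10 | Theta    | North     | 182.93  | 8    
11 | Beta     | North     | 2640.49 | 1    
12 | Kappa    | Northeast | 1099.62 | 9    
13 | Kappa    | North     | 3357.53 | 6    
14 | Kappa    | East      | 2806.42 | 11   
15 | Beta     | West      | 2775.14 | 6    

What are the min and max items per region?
SELECT region, MIN(items), MAX(items)
FROM orders
GROUP BY region

Result:
  Central: min=4, max=4
  East: min=9, max=12
  North: min=1, max=8
  Northeast: min=3, max=9
  Southwest: min=1, max=10
  West: min=6, max=6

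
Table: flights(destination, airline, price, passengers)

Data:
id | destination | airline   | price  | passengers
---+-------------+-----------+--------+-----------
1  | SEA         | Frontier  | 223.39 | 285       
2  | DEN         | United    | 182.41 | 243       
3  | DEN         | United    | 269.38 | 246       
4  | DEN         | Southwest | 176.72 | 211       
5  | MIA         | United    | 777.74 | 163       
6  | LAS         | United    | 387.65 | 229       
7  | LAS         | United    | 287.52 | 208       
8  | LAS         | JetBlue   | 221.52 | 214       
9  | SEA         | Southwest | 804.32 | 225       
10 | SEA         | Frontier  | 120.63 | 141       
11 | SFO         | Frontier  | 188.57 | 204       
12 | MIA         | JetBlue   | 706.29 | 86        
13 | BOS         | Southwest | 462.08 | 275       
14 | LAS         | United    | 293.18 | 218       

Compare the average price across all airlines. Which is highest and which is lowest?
SELECT airline, AVG(price)
FROM flights
GROUP BY airline
ORDER BY AVG(price)

All groups:
  Frontier: 177.53
  United: 366.31
  JetBlue: 463.91
  Southwest: 481.04

Highest: Southwest (481.04)
Lowest: Frontier (177.53)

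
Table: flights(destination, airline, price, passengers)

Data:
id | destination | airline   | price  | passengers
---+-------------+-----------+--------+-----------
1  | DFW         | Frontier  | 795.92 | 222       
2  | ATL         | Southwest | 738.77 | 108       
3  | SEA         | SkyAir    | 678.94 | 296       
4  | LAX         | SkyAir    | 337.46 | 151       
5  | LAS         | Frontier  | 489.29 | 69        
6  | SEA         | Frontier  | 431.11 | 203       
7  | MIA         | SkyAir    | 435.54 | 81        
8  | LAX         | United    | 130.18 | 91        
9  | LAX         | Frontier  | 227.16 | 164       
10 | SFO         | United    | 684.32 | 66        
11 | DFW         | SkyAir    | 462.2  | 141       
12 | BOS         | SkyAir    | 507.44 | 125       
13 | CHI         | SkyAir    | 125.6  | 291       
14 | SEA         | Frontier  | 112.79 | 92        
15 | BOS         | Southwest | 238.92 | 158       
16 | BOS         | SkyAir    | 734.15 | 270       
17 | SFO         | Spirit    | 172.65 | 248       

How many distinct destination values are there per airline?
SELECT airline, COUNT(DISTINCT destination)
FROM flights
GROUP BY airline

Result:
  Frontier: 4 distinct
  SkyAir: 6 distinct
  Southwest: 2 distinct
  Spirit: 1 distinct
  United: 2 distinct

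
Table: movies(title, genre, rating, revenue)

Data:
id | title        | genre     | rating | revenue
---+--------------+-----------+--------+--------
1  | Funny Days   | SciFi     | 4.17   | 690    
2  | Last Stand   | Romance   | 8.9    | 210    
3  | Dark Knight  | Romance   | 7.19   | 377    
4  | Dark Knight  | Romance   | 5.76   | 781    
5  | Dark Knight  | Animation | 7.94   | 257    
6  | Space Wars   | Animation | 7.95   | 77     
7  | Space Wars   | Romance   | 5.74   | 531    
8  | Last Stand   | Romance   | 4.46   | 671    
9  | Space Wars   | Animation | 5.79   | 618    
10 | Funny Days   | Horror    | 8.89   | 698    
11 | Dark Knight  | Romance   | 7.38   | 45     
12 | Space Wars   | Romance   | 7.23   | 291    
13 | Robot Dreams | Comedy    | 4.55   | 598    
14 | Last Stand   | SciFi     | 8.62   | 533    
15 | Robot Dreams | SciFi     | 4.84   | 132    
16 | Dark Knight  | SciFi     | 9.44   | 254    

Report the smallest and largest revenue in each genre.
SELECT genre, MIN(revenue), MAX(revenue)
FROM movies
GROUP BY genre

Result:
  Animation: min=77, max=618
  Comedy: min=598, max=598
  Horror: min=698, max=698
  Romance: min=45, max=781
  SciFi: min=132, max=690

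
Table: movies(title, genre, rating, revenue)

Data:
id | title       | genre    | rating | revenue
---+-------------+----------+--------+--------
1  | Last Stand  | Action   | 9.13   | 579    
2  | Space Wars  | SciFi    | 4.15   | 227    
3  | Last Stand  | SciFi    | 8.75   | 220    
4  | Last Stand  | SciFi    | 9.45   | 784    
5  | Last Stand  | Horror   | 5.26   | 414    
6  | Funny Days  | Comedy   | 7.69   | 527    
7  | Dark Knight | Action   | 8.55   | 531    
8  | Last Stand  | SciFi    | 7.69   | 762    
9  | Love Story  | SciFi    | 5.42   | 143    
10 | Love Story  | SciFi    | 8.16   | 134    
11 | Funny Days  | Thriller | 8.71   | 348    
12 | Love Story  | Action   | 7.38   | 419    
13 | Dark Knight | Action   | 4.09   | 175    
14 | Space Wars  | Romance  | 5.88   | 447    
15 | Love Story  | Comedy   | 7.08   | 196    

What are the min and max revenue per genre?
SELECT genre, MIN(revenue), MAX(revenue)
FROM movies
GROUP BY genre

Result:
  Action: min=175, max=579
  Comedy: min=196, max=527
  Horror: min=414, max=414
  Romance: min=447, max=447
  SciFi: min=134, max=784
  Thriller: min=348, max=348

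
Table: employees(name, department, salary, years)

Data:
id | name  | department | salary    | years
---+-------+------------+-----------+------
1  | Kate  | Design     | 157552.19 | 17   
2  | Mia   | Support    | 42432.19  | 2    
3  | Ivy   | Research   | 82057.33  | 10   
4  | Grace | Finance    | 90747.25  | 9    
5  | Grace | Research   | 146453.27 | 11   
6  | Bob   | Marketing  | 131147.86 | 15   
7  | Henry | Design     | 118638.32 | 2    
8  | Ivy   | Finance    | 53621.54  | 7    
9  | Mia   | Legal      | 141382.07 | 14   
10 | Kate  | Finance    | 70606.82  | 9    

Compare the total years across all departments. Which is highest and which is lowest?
SELECT department, SUM(years)
FROM employees
GROUP BY department
ORDER BY SUM(years)

All groups:
  Support: 2
  Legal: 14
  Marketing: 15
  Design: 19
  Research: 21
  Finance: 25

Highest: Finance (25)
Lowest: Support (2)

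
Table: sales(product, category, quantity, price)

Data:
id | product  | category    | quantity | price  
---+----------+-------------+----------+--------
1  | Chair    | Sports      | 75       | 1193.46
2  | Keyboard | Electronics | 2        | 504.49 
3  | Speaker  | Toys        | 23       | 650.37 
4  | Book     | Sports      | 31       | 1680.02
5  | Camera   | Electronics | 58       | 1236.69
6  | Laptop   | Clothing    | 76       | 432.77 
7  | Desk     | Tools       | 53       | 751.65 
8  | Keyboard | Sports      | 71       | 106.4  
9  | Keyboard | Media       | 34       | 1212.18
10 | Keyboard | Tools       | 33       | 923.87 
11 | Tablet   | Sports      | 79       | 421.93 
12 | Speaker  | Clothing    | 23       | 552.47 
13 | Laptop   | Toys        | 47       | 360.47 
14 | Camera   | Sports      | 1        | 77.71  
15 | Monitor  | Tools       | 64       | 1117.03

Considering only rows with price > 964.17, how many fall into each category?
SELECT category, COUNT(*)
FROM sales
WHERE price > 964.17
GROUP BY category

Note: WHERE filters rows before grouping.

Result:
  Electronics: 1
  Media: 1
  Sports: 2
  Tools: 1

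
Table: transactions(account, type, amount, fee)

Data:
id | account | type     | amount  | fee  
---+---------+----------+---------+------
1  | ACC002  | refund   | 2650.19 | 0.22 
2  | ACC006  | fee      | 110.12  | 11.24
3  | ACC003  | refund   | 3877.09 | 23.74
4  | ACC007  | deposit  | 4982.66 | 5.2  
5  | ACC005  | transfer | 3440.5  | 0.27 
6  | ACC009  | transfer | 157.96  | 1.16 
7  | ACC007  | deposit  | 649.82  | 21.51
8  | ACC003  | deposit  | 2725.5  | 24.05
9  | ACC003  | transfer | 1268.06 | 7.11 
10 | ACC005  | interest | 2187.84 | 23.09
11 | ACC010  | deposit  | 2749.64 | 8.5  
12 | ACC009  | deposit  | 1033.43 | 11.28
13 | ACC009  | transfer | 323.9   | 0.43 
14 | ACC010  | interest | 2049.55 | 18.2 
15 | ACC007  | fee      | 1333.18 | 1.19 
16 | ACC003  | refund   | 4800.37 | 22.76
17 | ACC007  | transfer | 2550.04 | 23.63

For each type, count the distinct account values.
SELECT type, COUNT(DISTINCT account)
FROM transactions
GROUP BY type

Result:
  deposit: 4 distinct
  fee: 2 distinct
  interest: 2 distinct
  refund: 2 distinct
  transfer: 4 distinct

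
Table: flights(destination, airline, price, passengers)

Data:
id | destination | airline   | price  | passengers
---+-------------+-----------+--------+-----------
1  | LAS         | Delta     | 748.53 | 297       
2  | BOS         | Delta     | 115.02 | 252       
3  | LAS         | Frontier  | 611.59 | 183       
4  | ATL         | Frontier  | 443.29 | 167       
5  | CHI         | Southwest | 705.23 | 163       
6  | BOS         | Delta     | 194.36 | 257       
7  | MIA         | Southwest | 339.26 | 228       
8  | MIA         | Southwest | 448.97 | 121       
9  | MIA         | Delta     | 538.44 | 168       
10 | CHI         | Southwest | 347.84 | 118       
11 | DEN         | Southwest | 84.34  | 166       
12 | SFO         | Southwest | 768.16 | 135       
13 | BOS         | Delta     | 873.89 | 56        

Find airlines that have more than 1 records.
SELECT airline, COUNT(*) as cnt
FROM flights
GROUP BY airline
HAVING COUNT(*) > 1

Result:
  Delta: 5
  Frontier: 2
  Southwest: 6

Note: HAVING filters groups after aggregation, WHERE filters rows before.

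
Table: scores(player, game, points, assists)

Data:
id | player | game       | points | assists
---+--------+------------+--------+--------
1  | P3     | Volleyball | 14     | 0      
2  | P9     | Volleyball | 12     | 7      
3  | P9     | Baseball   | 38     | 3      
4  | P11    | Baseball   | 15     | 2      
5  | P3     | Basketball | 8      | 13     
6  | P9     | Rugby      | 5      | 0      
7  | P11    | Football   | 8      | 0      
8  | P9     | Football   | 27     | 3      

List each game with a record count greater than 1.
SELECT game, COUNT(*) as cnt
FROM scores
GROUP BY game
HAVING COUNT(*) > 1

Result:
  Baseball: 2
  Football: 2
  Volleyball: 2

Note: HAVING filters groups after aggregation, WHERE filters rows before.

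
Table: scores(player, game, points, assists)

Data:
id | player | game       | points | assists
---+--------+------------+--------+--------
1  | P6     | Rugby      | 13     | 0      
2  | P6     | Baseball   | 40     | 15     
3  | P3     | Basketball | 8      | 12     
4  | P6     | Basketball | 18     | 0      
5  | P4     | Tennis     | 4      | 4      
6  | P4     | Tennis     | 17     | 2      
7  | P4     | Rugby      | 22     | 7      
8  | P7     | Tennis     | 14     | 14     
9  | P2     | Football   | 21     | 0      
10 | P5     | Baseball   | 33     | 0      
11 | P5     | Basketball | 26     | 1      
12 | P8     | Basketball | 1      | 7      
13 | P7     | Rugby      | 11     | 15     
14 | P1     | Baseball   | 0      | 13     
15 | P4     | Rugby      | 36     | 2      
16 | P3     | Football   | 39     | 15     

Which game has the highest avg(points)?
SELECT game, AVG(points) as val
FROM scores
GROUP BY game
ORDER BY val DESC
LIMIT 1

Result: Football with avg(points) = 30.00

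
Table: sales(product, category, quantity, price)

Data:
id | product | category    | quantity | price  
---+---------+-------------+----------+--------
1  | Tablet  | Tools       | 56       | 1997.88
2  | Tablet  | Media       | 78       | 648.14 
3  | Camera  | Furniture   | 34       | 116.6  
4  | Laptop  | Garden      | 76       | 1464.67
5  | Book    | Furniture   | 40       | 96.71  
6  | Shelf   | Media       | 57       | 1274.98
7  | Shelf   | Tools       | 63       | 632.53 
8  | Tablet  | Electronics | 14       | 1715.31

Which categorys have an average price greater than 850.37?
SELECT category, AVG(price)
FROM sales
GROUP BY category
HAVING AVG(price) > 850.37

Result:
  Electronics: avg=1715.31
  Garden: avg=1464.67
  Media: avg=961.56
  Tools: avg=1315.21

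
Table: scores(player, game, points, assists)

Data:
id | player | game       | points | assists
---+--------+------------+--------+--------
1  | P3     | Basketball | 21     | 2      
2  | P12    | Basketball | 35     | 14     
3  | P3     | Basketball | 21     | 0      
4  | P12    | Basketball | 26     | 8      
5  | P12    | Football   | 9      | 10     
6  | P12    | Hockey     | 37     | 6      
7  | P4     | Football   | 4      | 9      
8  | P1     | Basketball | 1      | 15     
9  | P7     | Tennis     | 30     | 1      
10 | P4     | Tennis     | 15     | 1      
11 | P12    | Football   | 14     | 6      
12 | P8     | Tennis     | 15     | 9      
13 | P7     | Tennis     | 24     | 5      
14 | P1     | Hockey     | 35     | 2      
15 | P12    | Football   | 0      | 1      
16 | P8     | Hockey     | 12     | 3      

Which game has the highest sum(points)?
SELECT game, SUM(points) as val
FROM scores
GROUP BY game
ORDER BY val DESC
LIMIT 1

Result: Basketball with sum(points) = 104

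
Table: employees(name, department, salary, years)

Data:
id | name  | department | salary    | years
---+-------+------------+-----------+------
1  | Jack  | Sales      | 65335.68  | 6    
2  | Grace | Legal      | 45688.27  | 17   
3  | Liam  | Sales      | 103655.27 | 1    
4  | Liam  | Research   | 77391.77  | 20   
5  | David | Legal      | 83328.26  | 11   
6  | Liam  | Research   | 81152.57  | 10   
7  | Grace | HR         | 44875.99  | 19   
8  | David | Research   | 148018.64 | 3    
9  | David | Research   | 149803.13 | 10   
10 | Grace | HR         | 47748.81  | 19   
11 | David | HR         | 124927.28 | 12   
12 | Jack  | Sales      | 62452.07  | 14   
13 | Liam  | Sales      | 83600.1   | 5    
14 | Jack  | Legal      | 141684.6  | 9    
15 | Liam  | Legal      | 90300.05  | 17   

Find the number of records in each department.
SELECT department, COUNT(*) as count
FROM employees
GROUP BY department

Result:
  HR: 3
  Legal: 4
  Research: 4
  Sales: 4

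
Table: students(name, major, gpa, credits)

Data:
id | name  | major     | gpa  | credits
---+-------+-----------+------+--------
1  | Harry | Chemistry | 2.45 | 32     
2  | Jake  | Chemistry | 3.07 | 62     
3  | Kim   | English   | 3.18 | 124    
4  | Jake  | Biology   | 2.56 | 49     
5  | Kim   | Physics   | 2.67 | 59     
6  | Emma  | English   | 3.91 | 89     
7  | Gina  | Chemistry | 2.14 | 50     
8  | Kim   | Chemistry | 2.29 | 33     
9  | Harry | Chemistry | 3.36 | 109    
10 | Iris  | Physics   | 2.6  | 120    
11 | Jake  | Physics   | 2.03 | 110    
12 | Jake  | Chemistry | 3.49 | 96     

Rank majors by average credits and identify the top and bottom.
SELECT major, AVG(credits)
FROM students
GROUP BY major
ORDER BY AVG(credits)

All groups:
  Biology: 49.00
  Chemistry: 63.67
  Physics: 96.33
  English: 106.50

Highest: English (106.50)
Lowest: Biology (49.00)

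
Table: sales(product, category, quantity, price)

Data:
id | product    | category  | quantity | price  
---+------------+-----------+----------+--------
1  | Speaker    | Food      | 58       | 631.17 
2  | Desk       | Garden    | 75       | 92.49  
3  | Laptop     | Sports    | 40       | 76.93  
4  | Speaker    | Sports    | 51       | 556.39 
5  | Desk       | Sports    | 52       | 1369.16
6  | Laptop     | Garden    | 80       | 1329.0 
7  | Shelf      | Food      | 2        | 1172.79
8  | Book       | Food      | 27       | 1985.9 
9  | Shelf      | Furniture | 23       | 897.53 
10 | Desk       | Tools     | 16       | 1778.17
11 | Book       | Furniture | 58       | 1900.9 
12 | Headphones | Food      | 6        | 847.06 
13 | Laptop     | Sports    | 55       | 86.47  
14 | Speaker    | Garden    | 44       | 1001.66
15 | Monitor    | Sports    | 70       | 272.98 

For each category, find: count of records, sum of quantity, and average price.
SELECT category,
       COUNT(*) as cnt,
       SUM(quantity) as total_quantity,
       AVG(price) as avg_price
FROM sales
GROUP BY category

Result:
  Food: 4 records, 93 total quantity, 1159.23 avg price
  Furniture: 2 records, 81 total quantity, 1399.22 avg price
  Garden: 3 records, 199 total quantity, 807.72 avg price
  Sports: 5 records, 268 total quantity, 472.39 avg price
  Tools: 1 records, 16 total quantity, 1778.17 avg price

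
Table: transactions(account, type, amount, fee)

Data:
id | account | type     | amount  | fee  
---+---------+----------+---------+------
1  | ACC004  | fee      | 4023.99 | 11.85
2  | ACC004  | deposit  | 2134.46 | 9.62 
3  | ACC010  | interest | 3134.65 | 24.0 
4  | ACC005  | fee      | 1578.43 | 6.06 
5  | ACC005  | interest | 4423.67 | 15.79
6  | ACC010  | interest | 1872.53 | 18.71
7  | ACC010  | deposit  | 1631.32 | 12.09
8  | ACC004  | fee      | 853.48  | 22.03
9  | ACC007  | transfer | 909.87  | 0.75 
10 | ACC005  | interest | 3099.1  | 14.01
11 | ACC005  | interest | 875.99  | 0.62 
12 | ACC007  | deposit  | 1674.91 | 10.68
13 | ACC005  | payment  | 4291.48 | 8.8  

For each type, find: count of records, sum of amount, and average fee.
SELECT type,
       COUNT(*) as cnt,
       SUM(amount) as total_amount,
       AVG(fee) as avg_fee
FROM transactions
GROUP BY type

Result:
  deposit: 3 records, 5440.69 total amount, 10.80 avg fee
  fee: 3 records, 6455.90 total amount, 13.31 avg fee
  interest: 5 records, 13405.94 total amount, 14.63 avg fee
  payment: 1 records, 4291.48 total amount, 8.80 avg fee
  transfer: 1 records, 909.87 total amount, 0.75 avg fee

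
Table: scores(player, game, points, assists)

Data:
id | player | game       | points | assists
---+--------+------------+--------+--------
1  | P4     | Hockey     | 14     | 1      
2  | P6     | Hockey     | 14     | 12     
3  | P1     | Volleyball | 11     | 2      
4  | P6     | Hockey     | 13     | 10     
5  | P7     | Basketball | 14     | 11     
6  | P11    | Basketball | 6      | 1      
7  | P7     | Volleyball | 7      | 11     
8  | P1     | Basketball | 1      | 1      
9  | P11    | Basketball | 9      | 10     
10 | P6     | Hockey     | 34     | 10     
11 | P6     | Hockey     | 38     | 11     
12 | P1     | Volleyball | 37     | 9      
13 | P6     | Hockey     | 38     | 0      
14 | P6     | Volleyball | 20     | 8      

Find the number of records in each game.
SELECT game, COUNT(*) as count
FROM scores
GROUP BY game

Result:
  Basketball: 4
  Hockey: 6
  Volleyball: 4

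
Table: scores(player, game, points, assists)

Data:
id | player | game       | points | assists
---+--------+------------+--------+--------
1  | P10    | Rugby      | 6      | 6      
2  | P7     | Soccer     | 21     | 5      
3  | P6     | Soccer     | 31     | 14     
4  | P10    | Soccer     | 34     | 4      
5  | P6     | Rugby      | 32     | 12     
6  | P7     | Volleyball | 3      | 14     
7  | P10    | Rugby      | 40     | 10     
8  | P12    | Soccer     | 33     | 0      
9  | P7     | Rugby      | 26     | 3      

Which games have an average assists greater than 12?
SELECT game, AVG(assists)
FROM scores
GROUP BY game
HAVING AVG(assists) > 12

Result:
  Volleyball: avg=14.00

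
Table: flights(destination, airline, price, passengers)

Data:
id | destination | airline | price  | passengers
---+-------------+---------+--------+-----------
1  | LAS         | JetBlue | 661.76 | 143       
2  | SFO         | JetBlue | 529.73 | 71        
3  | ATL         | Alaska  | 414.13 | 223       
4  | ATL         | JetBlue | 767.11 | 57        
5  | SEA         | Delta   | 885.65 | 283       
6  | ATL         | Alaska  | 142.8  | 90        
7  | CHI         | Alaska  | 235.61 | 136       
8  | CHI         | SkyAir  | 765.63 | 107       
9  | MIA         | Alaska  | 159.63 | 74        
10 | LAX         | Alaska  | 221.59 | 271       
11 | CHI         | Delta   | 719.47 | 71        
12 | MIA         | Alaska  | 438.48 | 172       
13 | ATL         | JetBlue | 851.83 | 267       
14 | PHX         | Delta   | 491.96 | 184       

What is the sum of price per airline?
SELECT airline, SUM(price) as result
FROM flights
GROUP BY airline

Result:
  Alaska: 1612.24
  Delta: 2097.08
  JetBlue: 2810.43
  SkyAir: 765.63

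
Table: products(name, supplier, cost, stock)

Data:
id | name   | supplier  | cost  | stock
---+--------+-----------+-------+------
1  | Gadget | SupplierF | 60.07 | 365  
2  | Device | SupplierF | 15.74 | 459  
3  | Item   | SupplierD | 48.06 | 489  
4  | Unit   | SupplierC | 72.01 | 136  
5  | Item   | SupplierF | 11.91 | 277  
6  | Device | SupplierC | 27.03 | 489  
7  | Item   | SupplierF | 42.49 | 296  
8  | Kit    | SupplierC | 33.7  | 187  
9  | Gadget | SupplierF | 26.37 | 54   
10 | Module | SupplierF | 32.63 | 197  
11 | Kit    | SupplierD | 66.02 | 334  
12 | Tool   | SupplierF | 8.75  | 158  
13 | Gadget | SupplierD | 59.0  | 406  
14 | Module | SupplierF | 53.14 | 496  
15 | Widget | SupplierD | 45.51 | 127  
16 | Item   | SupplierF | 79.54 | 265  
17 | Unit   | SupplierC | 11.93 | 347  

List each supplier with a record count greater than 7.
SELECT supplier, COUNT(*) as cnt
FROM products
GROUP BY supplier
HAVING COUNT(*) > 7

Result:
  SupplierF: 9

Note: HAVING filters groups after aggregation, WHERE filters rows before.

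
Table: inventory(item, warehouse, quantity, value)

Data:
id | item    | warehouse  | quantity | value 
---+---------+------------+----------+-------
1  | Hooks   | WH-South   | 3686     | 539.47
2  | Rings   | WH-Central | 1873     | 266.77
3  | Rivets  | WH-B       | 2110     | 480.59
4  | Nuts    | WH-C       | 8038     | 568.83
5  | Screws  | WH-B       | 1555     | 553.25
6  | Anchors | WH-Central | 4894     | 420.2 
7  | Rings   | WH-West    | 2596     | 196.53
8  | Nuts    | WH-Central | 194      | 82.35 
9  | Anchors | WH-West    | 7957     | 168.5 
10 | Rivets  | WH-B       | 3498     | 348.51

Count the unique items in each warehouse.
SELECT warehouse, COUNT(DISTINCT item)
FROM inventory
GROUP BY warehouse

Result:
  WH-B: 2 distinct
  WH-C: 1 distinct
  WH-Central: 3 distinct
  WH-South: 1 distinct
  WH-West: 2 distinct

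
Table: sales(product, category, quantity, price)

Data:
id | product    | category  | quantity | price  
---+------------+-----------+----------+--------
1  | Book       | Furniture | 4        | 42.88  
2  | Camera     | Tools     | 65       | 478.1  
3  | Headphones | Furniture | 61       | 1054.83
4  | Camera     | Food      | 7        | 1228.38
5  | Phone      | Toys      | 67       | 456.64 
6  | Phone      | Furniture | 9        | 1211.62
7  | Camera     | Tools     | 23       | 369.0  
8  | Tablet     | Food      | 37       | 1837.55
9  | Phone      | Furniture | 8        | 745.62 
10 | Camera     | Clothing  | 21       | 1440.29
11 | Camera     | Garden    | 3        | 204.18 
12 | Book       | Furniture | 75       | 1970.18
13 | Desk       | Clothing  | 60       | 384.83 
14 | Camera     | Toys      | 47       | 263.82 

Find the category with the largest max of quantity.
SELECT category, MAX(quantity) as val
FROM sales
GROUP BY category
ORDER BY val DESC
LIMIT 1

Result: Furniture with max(quantity) = 75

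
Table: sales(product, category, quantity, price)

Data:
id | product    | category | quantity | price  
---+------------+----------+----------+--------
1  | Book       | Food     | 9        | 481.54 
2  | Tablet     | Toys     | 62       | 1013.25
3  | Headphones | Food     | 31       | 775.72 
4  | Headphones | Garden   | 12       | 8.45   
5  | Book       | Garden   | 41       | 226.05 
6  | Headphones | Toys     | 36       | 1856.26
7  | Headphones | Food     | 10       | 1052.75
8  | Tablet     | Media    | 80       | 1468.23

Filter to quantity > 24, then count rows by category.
SELECT category, COUNT(*)
FROM sales
WHERE quantity > 24
GROUP BY category

Note: WHERE filters rows before grouping.

Result:
  Food: 1
  Garden: 1
  Media: 1
  Toys: 2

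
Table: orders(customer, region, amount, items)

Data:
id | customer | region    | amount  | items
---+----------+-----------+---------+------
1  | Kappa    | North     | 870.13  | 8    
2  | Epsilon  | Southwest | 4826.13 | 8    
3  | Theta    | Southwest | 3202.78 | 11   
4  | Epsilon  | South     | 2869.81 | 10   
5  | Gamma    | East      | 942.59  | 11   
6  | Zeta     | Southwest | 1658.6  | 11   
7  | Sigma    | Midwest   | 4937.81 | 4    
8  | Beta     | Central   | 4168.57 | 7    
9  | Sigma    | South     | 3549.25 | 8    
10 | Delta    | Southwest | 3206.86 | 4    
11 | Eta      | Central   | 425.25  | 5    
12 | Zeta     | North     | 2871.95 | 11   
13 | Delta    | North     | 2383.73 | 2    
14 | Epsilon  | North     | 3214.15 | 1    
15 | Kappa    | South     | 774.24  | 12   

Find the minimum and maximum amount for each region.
SELECT region, MIN(amount), MAX(amount)
FROM orders
GROUP BY region

Result:
  Central: min=425.25, max=4168.57
  East: min=942.59, max=942.59
  Midwest: min=4937.81, max=4937.81
  North: min=870.13, max=3214.15
  South: min=774.24, max=3549.25
  Southwest: min=1658.60, max=4826.13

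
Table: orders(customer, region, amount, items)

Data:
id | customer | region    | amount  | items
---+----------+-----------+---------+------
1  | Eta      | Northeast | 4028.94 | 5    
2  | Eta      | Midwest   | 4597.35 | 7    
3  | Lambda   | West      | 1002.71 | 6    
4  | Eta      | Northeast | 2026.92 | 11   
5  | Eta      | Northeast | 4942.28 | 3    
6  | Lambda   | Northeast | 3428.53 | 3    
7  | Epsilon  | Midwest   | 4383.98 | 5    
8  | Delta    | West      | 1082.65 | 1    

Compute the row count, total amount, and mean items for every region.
SELECT region,
       COUNT(*) as cnt,
       SUM(amount) as total_amount,
       AVG(items) as avg_items
FROM orders
GROUP BY region

Result:
  Midwest: 2 records, 8981.33 total amount, 6.00 avg items
  Northeast: 4 records, 14426.67 total amount, 5.50 avg items
  West: 2 records, 2085.36 total amount, 3.50 avg items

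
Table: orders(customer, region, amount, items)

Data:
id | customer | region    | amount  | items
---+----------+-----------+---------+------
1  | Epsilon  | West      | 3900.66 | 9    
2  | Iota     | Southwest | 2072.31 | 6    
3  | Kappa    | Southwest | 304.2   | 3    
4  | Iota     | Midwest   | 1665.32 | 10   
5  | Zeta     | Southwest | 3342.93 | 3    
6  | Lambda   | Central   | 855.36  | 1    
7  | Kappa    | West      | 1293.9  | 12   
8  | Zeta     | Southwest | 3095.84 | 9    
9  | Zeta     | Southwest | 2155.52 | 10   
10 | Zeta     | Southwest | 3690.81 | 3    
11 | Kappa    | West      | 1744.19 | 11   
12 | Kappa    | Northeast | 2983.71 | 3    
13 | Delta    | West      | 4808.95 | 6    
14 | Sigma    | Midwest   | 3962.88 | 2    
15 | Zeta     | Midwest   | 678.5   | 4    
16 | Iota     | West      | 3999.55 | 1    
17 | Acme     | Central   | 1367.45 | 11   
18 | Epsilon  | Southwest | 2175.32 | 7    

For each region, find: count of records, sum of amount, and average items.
SELECT region,
       COUNT(*) as cnt,
       SUM(amount) as total_amount,
       AVG(items) as avg_items
FROM orders
GROUP BY region

Result:
  Central: 2 records, 2222.81 total amount, 6.00 avg items
  Midwest: 3 records, 6306.70 total amount, 5.33 avg items
  Northeast: 1 records, 2983.71 total amount, 3.00 avg items
  Southwest: 7 records, 16836.93 total amount, 5.86 avg items
  West: 5 records, 15747.25 total amount, 7.80 avg items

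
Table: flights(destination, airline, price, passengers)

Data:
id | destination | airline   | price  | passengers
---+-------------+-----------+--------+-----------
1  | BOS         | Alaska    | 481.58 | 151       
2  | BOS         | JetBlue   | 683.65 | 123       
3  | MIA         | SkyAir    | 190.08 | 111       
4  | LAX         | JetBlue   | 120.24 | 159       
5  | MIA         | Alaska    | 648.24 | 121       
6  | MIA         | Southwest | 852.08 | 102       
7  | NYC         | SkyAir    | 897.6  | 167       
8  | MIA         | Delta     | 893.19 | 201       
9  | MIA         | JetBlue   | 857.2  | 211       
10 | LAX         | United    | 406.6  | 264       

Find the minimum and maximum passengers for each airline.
SELECT airline, MIN(passengers), MAX(passengers)
FROM flights
GROUP BY airline

Result:
  Alaska: min=121, max=151
  Delta: min=201, max=201
  JetBlue: min=123, max=211
  SkyAir: min=111, max=167
  Southwest: min=102, max=102
  United: min=264, max=264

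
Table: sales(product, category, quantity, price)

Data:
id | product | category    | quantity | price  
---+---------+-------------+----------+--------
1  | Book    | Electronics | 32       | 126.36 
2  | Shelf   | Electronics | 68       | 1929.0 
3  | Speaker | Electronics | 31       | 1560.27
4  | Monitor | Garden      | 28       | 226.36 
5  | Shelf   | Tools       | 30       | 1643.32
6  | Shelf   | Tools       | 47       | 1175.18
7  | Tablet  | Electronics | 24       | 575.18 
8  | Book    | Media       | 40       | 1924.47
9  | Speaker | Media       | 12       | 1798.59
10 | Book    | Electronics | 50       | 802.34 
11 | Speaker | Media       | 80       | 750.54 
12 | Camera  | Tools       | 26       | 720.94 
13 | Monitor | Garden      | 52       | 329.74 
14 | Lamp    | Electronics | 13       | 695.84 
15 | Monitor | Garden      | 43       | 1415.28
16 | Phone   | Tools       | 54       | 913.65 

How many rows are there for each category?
SELECT category, COUNT(*) as count
FROM sales
GROUP BY category

Result:
  Electronics: 6
  Garden: 3
  Media: 3
  Tools: 4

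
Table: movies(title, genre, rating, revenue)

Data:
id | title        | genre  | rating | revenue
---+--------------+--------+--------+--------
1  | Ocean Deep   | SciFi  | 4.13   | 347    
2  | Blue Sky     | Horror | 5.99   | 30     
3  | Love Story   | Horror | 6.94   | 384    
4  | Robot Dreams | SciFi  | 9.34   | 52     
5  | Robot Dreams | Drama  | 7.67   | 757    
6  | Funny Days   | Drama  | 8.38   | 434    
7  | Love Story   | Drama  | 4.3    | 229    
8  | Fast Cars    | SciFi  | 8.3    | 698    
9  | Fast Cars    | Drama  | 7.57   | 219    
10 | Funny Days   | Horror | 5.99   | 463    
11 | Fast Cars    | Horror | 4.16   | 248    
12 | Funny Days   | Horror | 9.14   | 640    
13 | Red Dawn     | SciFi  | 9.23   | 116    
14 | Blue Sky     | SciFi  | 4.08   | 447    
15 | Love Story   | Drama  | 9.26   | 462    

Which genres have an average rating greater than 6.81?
SELECT genre, AVG(rating)
FROM movies
GROUP BY genre
HAVING AVG(rating) > 6.81

Result:
  Drama: avg=7.44
  SciFi: avg=7.02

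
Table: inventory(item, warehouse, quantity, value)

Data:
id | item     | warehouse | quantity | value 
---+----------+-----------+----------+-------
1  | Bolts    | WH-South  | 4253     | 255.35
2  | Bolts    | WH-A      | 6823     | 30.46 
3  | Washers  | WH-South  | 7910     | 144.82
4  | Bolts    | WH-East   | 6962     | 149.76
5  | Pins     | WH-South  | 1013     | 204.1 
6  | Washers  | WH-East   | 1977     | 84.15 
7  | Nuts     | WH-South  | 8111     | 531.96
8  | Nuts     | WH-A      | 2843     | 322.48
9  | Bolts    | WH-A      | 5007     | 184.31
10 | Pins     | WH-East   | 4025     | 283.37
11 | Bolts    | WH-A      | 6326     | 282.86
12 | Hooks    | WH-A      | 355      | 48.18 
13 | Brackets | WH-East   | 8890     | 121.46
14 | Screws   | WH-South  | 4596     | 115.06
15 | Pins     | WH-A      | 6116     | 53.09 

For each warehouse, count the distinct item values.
SELECT warehouse, COUNT(DISTINCT item)
FROM inventory
GROUP BY warehouse

Result:
  WH-A: 4 distinct
  WH-East: 4 distinct
  WH-South: 5 distinct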